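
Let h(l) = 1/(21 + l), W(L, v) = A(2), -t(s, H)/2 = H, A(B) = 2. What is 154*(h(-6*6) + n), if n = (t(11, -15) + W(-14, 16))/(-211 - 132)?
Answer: -18106/735 ≈ -24.634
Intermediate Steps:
t(s, H) = -2*H
W(L, v) = 2
n = -32/343 (n = (-2*(-15) + 2)/(-211 - 132) = (30 + 2)/(-343) = 32*(-1/343) = -32/343 ≈ -0.093295)
154*(h(-6*6) + n) = 154*(1/(21 - 6*6) - 32/343) = 154*(1/(21 - 36) - 32/343) = 154*(1/(-15) - 32/343) = 154*(-1/15 - 32/343) = 154*(-823/5145) = -18106/735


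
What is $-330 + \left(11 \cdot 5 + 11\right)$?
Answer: $-264$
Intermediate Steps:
$-330 + \left(11 \cdot 5 + 11\right) = -330 + \left(55 + 11\right) = -330 + 66 = -264$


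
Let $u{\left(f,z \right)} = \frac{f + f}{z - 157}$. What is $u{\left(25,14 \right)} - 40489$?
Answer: $- \frac{5789977}{143} \approx -40489.0$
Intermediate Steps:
$u{\left(f,z \right)} = \frac{2 f}{-157 + z}$
$u{\left(25,14 \right)} - 40489 = 2 \cdot 25 \frac{1}{-157 + 14} - 40489 = 2 \cdot 25 \frac{1}{-143} - 40489 = 2 \cdot 25 \left(- \frac{1}{143}\right) - 40489 = - \frac{50}{143} - 40489 = - \frac{5789977}{143}$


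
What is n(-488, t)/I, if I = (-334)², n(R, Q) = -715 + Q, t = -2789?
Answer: -876/27889 ≈ -0.031410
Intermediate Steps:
I = 111556
n(-488, t)/I = (-715 - 2789)/111556 = -3504*1/111556 = -876/27889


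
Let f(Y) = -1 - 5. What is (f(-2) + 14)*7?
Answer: 56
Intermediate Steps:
f(Y) = -6
(f(-2) + 14)*7 = (-6 + 14)*7 = 8*7 = 56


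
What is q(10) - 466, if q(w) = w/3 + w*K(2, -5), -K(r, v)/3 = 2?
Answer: -1568/3 ≈ -522.67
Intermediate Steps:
K(r, v) = -6 (K(r, v) = -3*2 = -6)
q(w) = -17*w/3 (q(w) = w/3 + w*(-6) = w*(1/3) - 6*w = w/3 - 6*w = -17*w/3)
q(10) - 466 = -17/3*10 - 466 = -170/3 - 466 = -1568/3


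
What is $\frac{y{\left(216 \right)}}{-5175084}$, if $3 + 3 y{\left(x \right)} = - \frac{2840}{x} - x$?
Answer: $\frac{1567}{104795451} \approx 1.4953 \cdot 10^{-5}$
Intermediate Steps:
$y{\left(x \right)} = -1 - \frac{2840}{3 x} - \frac{x}{3}$ ($y{\left(x \right)} = -1 + \frac{- \frac{2840}{x} - x}{3} = -1 + \frac{- x - \frac{2840}{x}}{3} = -1 - \left(\frac{x}{3} + \frac{2840}{3 x}\right) = -1 - \frac{2840}{3 x} - \frac{x}{3}$)
$\frac{y{\left(216 \right)}}{-5175084} = \frac{\frac{1}{3} \cdot \frac{1}{216} \left(-2840 - 216 \left(3 + 216\right)\right)}{-5175084} = \frac{1}{3} \cdot \frac{1}{216} \left(-2840 - 216 \cdot 219\right) \left(- \frac{1}{5175084}\right) = \frac{1}{3} \cdot \frac{1}{216} \left(-2840 - 47304\right) \left(- \frac{1}{5175084}\right) = \frac{1}{3} \cdot \frac{1}{216} \left(-50144\right) \left(- \frac{1}{5175084}\right) = \left(- \frac{6268}{81}\right) \left(- \frac{1}{5175084}\right) = \frac{1567}{104795451}$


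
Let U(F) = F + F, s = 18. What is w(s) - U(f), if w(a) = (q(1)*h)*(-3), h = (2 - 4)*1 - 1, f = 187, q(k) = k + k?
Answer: -356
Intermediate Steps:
q(k) = 2*k
h = -3 (h = -2*1 - 1 = -2 - 1 = -3)
U(F) = 2*F
w(a) = 18 (w(a) = ((2*1)*(-3))*(-3) = (2*(-3))*(-3) = -6*(-3) = 18)
w(s) - U(f) = 18 - 2*187 = 18 - 1*374 = 18 - 374 = -356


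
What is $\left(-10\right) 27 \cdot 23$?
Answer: $-6210$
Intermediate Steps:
$\left(-10\right) 27 \cdot 23 = \left(-270\right) 23 = -6210$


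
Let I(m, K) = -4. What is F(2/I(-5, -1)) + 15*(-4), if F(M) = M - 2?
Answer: -125/2 ≈ -62.500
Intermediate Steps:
F(M) = -2 + M
F(2/I(-5, -1)) + 15*(-4) = (-2 + 2/(-4)) + 15*(-4) = (-2 + 2*(-1/4)) - 60 = (-2 - 1/2) - 60 = -5/2 - 60 = -125/2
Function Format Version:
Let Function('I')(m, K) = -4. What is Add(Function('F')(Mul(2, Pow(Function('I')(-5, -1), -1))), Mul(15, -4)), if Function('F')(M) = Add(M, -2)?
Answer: Rational(-125, 2) ≈ -62.500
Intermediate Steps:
Function('F')(M) = Add(-2, M)
Add(Function('F')(Mul(2, Pow(Function('I')(-5, -1), -1))), Mul(15, -4)) = Add(Add(-2, Mul(2, Pow(-4, -1))), Mul(15, -4)) = Add(Add(-2, Mul(2, Rational(-1, 4))), -60) = Add(Add(-2, Rational(-1, 2)), -60) = Add(Rational(-5, 2), -60) = Rational(-125, 2)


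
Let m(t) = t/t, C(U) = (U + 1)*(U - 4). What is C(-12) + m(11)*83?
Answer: 259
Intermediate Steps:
C(U) = (1 + U)*(-4 + U)
m(t) = 1
C(-12) + m(11)*83 = (-4 + (-12)**2 - 3*(-12)) + 1*83 = (-4 + 144 + 36) + 83 = 176 + 83 = 259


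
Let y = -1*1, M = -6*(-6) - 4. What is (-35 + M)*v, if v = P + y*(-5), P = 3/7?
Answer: -114/7 ≈ -16.286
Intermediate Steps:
M = 32 (M = 36 - 4 = 32)
P = 3/7 (P = 3*(1/7) = 3/7 ≈ 0.42857)
y = -1
v = 38/7 (v = 3/7 - 1*(-5) = 3/7 + 5 = 38/7 ≈ 5.4286)
(-35 + M)*v = (-35 + 32)*(38/7) = -3*38/7 = -114/7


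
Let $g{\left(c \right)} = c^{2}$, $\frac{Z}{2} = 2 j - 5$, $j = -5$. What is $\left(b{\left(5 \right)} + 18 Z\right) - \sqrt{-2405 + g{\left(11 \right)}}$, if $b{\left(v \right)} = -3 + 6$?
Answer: $-537 - 2 i \sqrt{571} \approx -537.0 - 47.791 i$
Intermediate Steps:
$b{\left(v \right)} = 3$
$Z = -30$ ($Z = 2 \left(2 \left(-5\right) - 5\right) = 2 \left(-10 - 5\right) = 2 \left(-15\right) = -30$)
$\left(b{\left(5 \right)} + 18 Z\right) - \sqrt{-2405 + g{\left(11 \right)}} = \left(3 + 18 \left(-30\right)\right) - \sqrt{-2405 + 11^{2}} = \left(3 - 540\right) - \sqrt{-2405 + 121} = -537 - \sqrt{-2284} = -537 - 2 i \sqrt{571}$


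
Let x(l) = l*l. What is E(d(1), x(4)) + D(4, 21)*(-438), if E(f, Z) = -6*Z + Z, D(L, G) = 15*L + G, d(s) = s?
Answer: -35558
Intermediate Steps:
x(l) = l²
D(L, G) = G + 15*L
E(f, Z) = -5*Z
E(d(1), x(4)) + D(4, 21)*(-438) = -5*4² + (21 + 15*4)*(-438) = -5*16 + (21 + 60)*(-438) = -80 + 81*(-438) = -80 - 35478 = -35558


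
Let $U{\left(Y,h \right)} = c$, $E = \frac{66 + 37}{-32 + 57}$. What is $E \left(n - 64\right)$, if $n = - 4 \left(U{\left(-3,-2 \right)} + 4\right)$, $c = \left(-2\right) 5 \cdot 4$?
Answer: $\frac{1648}{5} \approx 329.6$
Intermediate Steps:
$E = \frac{103}{25} \approx 4.12$
$c = -40$ ($c = \left(-10\right) 4 = -40$)
$U{\left(Y,h \right)} = -40$
$n = 144$ ($n = - 4 \left(-40 + 4\right) = \left(-4\right) \left(-36\right) = 144$)
$E \left(n - 64\right) = \frac{103 \left(144 - 64\right)}{25} = \frac{103}{25} \cdot 80 = \frac{1648}{5}$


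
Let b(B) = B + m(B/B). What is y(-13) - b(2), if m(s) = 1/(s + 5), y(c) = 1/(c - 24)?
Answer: -487/222 ≈ -2.1937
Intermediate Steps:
y(c) = 1/(-24 + c)
m(s) = 1/(5 + s)
b(B) = ⅙ + B (b(B) = B + 1/(5 + B/B) = B + 1/(5 + 1) = B + 1/6 = B + ⅙ = ⅙ + B)
y(-13) - b(2) = 1/(-24 - 13) - (⅙ + 2) = 1/(-37) - 1*13/6 = -1/37 - 13/6 = -487/222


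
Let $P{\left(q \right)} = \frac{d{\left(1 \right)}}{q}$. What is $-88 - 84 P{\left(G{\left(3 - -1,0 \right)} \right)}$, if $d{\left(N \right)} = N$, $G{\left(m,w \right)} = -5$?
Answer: $- \frac{356}{5} \approx -71.2$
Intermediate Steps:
$P{\left(q \right)} = \frac{1}{q}$ ($P{\left(q \right)} = 1 \frac{1}{q} = \frac{1}{q}$)
$-88 - 84 P{\left(G{\left(3 - -1,0 \right)} \right)} = -88 - \frac{84}{-5} = -88 - - \frac{84}{5} = -88 + \frac{84}{5} = - \frac{356}{5}$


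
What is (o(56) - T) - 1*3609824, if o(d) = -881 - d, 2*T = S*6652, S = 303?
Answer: -4618539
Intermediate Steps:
T = 1007778 (T = (303*6652)/2 = (½)*2015556 = 1007778)
(o(56) - T) - 1*3609824 = ((-881 - 1*56) - 1*1007778) - 1*3609824 = ((-881 - 56) - 1007778) - 3609824 = (-937 - 1007778) - 3609824 = -1008715 - 3609824 = -4618539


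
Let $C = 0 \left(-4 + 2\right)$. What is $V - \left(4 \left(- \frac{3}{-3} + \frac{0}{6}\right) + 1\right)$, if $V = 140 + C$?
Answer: $135$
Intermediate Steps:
$C = 0$ ($C = 0 \left(-2\right) = 0$)
$V = 140$ ($V = 140 + 0 = 140$)
$V - \left(4 \left(- \frac{3}{-3} + \frac{0}{6}\right) + 1\right) = 140 - \left(4 \left(- \frac{3}{-3} + \frac{0}{6}\right) + 1\right) = 140 - \left(4 \left(\left(-3\right) \left(- \frac{1}{3}\right) + 0 \cdot \frac{1}{6}\right) + 1\right) = 140 - \left(4 \left(1 + 0\right) + 1\right) = 140 - \left(4 \cdot 1 + 1\right) = 140 - \left(4 + 1\right) = 140 - 5 = 135$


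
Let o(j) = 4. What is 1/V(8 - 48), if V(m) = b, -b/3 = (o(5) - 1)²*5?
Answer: -1/135 ≈ -0.0074074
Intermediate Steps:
b = -135 (b = -3*(4 - 1)²*5 = -3*3²*5 = -27*5 = -3*45 = -135)
V(m) = -135
1/V(8 - 48) = 1/(-135) = -1/135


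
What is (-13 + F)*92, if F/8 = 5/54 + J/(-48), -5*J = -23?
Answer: -161782/135 ≈ -1198.4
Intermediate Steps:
J = 23/5 (J = -1/5*(-23) = 23/5 ≈ 4.6000)
F = -7/270 (F = 8*(5/54 + (23/5)/(-48)) = 8*(5*(1/54) + (23/5)*(-1/48)) = 8*(5/54 - 23/240) = 8*(-7/2160) = -7/270 ≈ -0.025926)
(-13 + F)*92 = (-13 - 7/270)*92 = -3517/270*92 = -161782/135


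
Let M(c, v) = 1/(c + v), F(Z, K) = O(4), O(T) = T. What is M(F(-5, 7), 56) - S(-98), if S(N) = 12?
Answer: -719/60 ≈ -11.983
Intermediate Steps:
F(Z, K) = 4
M(F(-5, 7), 56) - S(-98) = 1/(4 + 56) - 1*12 = 1/60 - 12 = -719/60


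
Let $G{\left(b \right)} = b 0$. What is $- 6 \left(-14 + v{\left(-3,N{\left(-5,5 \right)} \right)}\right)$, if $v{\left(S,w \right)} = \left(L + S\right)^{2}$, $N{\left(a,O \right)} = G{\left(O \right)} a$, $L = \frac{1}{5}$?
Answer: $\frac{924}{25} \approx 36.96$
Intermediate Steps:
$L = \frac{1}{5} \approx 0.2$
$G{\left(b \right)} = 0$
$N{\left(a,O \right)} = 0$ ($N{\left(a,O \right)} = 0 a = 0$)
$v{\left(S,w \right)} = \left(\frac{1}{5} + S\right)^{2}$
$- 6 \left(-14 + v{\left(-3,N{\left(-5,5 \right)} \right)}\right) = - 6 \left(-14 + \frac{\left(1 + 5 \left(-3\right)\right)^{2}}{25}\right) = - 6 \left(-14 + \frac{\left(1 - 15\right)^{2}}{25}\right) = - 6 \left(-14 + \frac{\left(-14\right)^{2}}{25}\right) = - 6 \left(-14 + \frac{1}{25} \cdot 196\right) = - 6 \left(-14 + \frac{196}{25}\right) = \left(-6\right) \left(- \frac{154}{25}\right) = \frac{924}{25}$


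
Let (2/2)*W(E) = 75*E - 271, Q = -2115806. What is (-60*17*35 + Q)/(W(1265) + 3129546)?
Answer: -1075753/1612075 ≈ -0.66731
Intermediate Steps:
W(E) = -271 + 75*E (W(E) = 75*E - 271 = -271 + 75*E)
(-60*17*35 + Q)/(W(1265) + 3129546) = (-60*17*35 - 2115806)/((-271 + 75*1265) + 3129546) = (-1020*35 - 2115806)/((-271 + 94875) + 3129546) = (-35700 - 2115806)/(94604 + 3129546) = -2151506/3224150 = -2151506*1/3224150 = -1075753/1612075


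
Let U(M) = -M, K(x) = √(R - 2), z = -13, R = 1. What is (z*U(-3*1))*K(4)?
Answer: -39*I ≈ -39.0*I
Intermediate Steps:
K(x) = I (K(x) = √(1 - 2) = √(-1) = I)
(z*U(-3*1))*K(4) = (-(-13)*(-3*1))*I = (-(-13)*(-3))*I = (-13*3)*I = -39*I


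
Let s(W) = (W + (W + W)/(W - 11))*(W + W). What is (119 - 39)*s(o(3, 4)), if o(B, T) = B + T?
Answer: 3920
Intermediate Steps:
s(W) = 2*W*(W + 2*W/(-11 + W)) (s(W) = (W + (2*W)/(-11 + W))*(2*W) = (W + 2*W/(-11 + W))*(2*W) = 2*W*(W + 2*W/(-11 + W)))
(119 - 39)*s(o(3, 4)) = (119 - 39)*(2*(3 + 4)**2*(-9 + (3 + 4))/(-11 + (3 + 4))) = 80*(2*7**2*(-9 + 7)/(-11 + 7)) = 80*(2*49*(-2)/(-4)) = 80*(2*49*(-1/4)*(-2)) = 80*49 = 3920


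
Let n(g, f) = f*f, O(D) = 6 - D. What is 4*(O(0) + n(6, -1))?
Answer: 28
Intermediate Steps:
n(g, f) = f**2
4*(O(0) + n(6, -1)) = 4*((6 - 1*0) + (-1)**2) = 4*((6 + 0) + 1) = 4*(6 + 1) = 4*7 = 28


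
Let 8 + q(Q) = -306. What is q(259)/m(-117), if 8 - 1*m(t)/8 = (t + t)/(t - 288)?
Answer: -7065/1336 ≈ -5.2882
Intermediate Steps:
m(t) = 64 - 16*t/(-288 + t) (m(t) = 64 - 8*(t + t)/(t - 288) = 64 - 8*2*t/(-288 + t) = 64 - 16*t/(-288 + t))
q(Q) = -314 (q(Q) = -8 - 306 = -314)
q(259)/m(-117) = -314*(-288 - 117)/(48*(-384 - 117)) = -314/(48*(-501)/(-405)) = -314/(48*(-1/405)*(-501)) = -314/2672/45 = -314*45/2672 = -7065/1336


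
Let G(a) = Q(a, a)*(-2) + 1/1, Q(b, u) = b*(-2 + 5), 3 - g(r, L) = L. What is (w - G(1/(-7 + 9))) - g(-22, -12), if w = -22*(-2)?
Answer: 31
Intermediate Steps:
g(r, L) = 3 - L
Q(b, u) = 3*b (Q(b, u) = b*3 = 3*b)
w = 44
G(a) = 1 - 6*a (G(a) = (3*a)*(-2) + 1/1 = -6*a + 1 = 1 - 6*a)
(w - G(1/(-7 + 9))) - g(-22, -12) = (44 - (1 - 6/(-7 + 9))) - (3 - 1*(-12)) = (44 - (1 - 6/2)) - (3 + 12) = (44 - (1 - 6*1/2)) - 1*15 = (44 - (1 - 3)) - 15 = (44 - 1*(-2)) - 15 = (44 + 2) - 15 = 46 - 15 = 31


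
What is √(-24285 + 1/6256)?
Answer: I*√59403440969/1564 ≈ 155.84*I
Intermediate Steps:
√(-24285 + 1/6256) = √(-151926959/6256) = I*√59403440969/1564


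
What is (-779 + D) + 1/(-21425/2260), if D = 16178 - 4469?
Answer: 46834598/4285 ≈ 10930.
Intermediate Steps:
D = 11709
(-779 + D) + 1/(-21425/2260) = (-779 + 11709) + 1/(-21425/2260) = 10930 + 1/(-21425*1/2260) = 10930 + 1/(-4285/452) = 10930 - 452/4285 = 46834598/4285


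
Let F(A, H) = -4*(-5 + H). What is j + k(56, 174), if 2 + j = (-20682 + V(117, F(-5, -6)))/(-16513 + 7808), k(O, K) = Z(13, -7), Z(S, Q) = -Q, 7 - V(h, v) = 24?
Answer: 64224/8705 ≈ 7.3778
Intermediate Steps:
F(A, H) = 20 - 4*H
V(h, v) = -17 (V(h, v) = 7 - 1*24 = 7 - 24 = -17)
k(O, K) = 7 (k(O, K) = -1*(-7) = 7)
j = 3289/8705 (j = -2 + (-20682 - 17)/(-16513 + 7808) = -2 - 20699/(-8705) = -2 - 20699*(-1/8705) = -2 + 20699/8705 = 3289/8705 ≈ 0.37783)
j + k(56, 174) = 3289/8705 + 7 = 64224/8705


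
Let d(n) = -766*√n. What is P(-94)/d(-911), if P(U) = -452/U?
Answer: 113*I*√911/16398911 ≈ 0.00020798*I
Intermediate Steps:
P(-94)/d(-911) = (-452/(-94))/((-766*I*√911)) = (-452*(-1/94))/((-766*I*√911)) = 226/(47*((-766*I*√911))) = 226*(I*√911/697826)/47 = 113*I*√911/16398911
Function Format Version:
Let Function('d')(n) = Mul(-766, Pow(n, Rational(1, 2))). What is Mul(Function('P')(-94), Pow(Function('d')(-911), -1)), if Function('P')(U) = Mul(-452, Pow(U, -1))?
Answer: Mul(Rational(113, 16398911), I, Pow(911, Rational(1, 2))) ≈ Mul(0.00020798, I)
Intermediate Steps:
Mul(Function('P')(-94), Pow(Function('d')(-911), -1)) = Mul(Mul(-452, Pow(-94, -1)), Pow(Mul(-766, Pow(-911, Rational(1, 2))), -1)) = Mul(Mul(-452, Rational(-1, 94)), Pow(Mul(-766, Mul(I, Pow(911, Rational(1, 2)))), -1)) = Mul(Rational(226, 47), Pow(Mul(-766, I, Pow(911, Rational(1, 2))), -1)) = Mul(Rational(226, 47), Mul(Rational(1, 697826), I, Pow(911, Rational(1, 2)))) = Mul(Rational(113, 16398911), I, Pow(911, Rational(1, 2)))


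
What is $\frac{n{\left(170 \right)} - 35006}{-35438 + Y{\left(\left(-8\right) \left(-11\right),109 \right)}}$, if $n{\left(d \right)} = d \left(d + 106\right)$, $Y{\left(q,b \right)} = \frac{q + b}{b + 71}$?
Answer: $- \frac{2144520}{6378643} \approx -0.3362$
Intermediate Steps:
$Y{\left(q,b \right)} = \frac{b + q}{71 + b}$
$n{\left(d \right)} = d \left(106 + d\right)$
$\frac{n{\left(170 \right)} - 35006}{-35438 + Y{\left(\left(-8\right) \left(-11\right),109 \right)}} = \frac{170 \left(106 + 170\right) - 35006}{-35438 + \frac{109 - -88}{71 + 109}} = \frac{170 \cdot 276 - 35006}{-35438 + \frac{109 + 88}{180}} = \frac{46920 - 35006}{-35438 + \frac{1}{180} \cdot 197} = \frac{11914}{-35438 + \frac{197}{180}} = \frac{11914}{- \frac{6378643}{180}} = 11914 \left(- \frac{180}{6378643}\right) = - \frac{2144520}{6378643}$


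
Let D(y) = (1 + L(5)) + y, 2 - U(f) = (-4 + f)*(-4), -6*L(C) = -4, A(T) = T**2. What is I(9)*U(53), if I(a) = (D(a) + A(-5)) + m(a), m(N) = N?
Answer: 8844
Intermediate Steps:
L(C) = 2/3 (L(C) = -1/6*(-4) = 2/3)
U(f) = -14 + 4*f (U(f) = 2 - (-4 + f)*(-4) = 2 - (16 - 4*f) = 2 + (-16 + 4*f) = -14 + 4*f)
D(y) = 5/3 + y (D(y) = (1 + 2/3) + y = 5/3 + y)
I(a) = 80/3 + 2*a (I(a) = ((5/3 + a) + (-5)**2) + a = ((5/3 + a) + 25) + a = (80/3 + a) + a = 80/3 + 2*a)
I(9)*U(53) = (80/3 + 2*9)*(-14 + 4*53) = (80/3 + 18)*(-14 + 212) = (134/3)*198 = 8844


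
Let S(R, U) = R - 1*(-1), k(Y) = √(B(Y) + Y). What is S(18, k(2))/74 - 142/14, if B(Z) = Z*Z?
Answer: -5121/518 ≈ -9.8861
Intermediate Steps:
B(Z) = Z²
k(Y) = √(Y + Y²) (k(Y) = √(Y² + Y) = √(Y + Y²))
S(R, U) = 1 + R (S(R, U) = R + 1 = 1 + R)
S(18, k(2))/74 - 142/14 = (1 + 18)/74 - 142/14 = 19*(1/74) - 142*1/14 = 19/74 - 71/7 = -5121/518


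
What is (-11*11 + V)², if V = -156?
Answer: 76729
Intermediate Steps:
(-11*11 + V)² = (-11*11 - 156)² = (-121 - 156)² = (-277)² = 76729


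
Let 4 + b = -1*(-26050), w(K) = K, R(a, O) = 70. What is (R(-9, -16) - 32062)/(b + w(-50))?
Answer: -7998/6499 ≈ -1.2306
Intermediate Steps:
b = 26046 (b = -4 - 1*(-26050) = -4 + 26050 = 26046)
(R(-9, -16) - 32062)/(b + w(-50)) = (70 - 32062)/(26046 - 50) = -31992/25996 = -31992*1/25996 = -7998/6499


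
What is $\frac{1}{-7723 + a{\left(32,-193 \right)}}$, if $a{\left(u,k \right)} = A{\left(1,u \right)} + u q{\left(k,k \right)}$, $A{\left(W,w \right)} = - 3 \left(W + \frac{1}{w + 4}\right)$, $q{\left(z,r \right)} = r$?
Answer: $- \frac{12}{166825} \approx -7.1932 \cdot 10^{-5}$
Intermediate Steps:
$A{\left(W,w \right)} = - 3 W - \frac{3}{4 + w}$ ($A{\left(W,w \right)} = - 3 \left(W + \frac{1}{4 + w}\right) = - 3 W - \frac{3}{4 + w}$)
$a{\left(u,k \right)} = k u + \frac{3 \left(-5 - u\right)}{4 + u}$ ($a{\left(u,k \right)} = \frac{3 \left(-1 - 4 - 1 u\right)}{4 + u} + u k = \frac{3 \left(-1 - 4 - u\right)}{4 + u} + k u = \frac{3 \left(-5 - u\right)}{4 + u} + k u = k u + \frac{3 \left(-5 - u\right)}{4 + u}$)
$\frac{1}{-7723 + a{\left(32,-193 \right)}} = \frac{1}{-7723 + \frac{-15 - 96 - 6176 \left(4 + 32\right)}{4 + 32}} = \frac{1}{-7723 + \frac{-15 - 96 - 6176 \cdot 36}{36}} = \frac{1}{-7723 + \frac{-15 - 96 - 222336}{36}} = \frac{1}{-7723 + \frac{1}{36} \left(-222447\right)} = \frac{1}{-7723 - \frac{74149}{12}} = \frac{1}{- \frac{166825}{12}} = - \frac{12}{166825}$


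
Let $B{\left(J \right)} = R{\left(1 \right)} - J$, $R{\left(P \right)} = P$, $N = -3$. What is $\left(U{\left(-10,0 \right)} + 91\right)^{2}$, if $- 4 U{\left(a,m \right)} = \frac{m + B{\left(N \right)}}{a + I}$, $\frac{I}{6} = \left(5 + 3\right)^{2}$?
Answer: $\frac{1158245089}{139876} \approx 8280.5$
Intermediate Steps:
$B{\left(J \right)} = 1 - J$
$I = 384$ ($I = 6 \left(5 + 3\right)^{2} = 6 \cdot 8^{2} = 6 \cdot 64 = 384$)
$U{\left(a,m \right)} = - \frac{4 + m}{4 \left(384 + a\right)}$ ($U{\left(a,m \right)} = - \frac{\left(m + \left(1 - -3\right)\right) \frac{1}{a + 384}}{4} = - \frac{\left(m + \left(1 + 3\right)\right) \frac{1}{384 + a}}{4} = - \frac{\left(m + 4\right) \frac{1}{384 + a}}{4} = - \frac{\left(4 + m\right) \frac{1}{384 + a}}{4} = - \frac{\frac{1}{384 + a} \left(4 + m\right)}{4} = - \frac{4 + m}{4 \left(384 + a\right)}$)
$\left(U{\left(-10,0 \right)} + 91\right)^{2} = \left(\frac{-4 - 0}{4 \left(384 - 10\right)} + 91\right)^{2} = \left(\frac{-4 + 0}{4 \cdot 374} + 91\right)^{2} = \left(\frac{1}{4} \cdot \frac{1}{374} \left(-4\right) + 91\right)^{2} = \left(- \frac{1}{374} + 91\right)^{2} = \left(\frac{34033}{374}\right)^{2} = \frac{1158245089}{139876}$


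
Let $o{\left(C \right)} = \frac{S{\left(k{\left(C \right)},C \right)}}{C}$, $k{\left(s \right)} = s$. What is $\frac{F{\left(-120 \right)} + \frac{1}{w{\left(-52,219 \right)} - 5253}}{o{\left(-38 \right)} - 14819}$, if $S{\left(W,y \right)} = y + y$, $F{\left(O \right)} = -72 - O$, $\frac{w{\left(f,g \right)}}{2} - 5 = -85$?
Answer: $- \frac{259823}{80204421} \approx -0.0032395$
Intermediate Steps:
$w{\left(f,g \right)} = -160$ ($w{\left(f,g \right)} = 10 + 2 \left(-85\right) = 10 - 170 = -160$)
$S{\left(W,y \right)} = 2 y$
$o{\left(C \right)} = 2$ ($o{\left(C \right)} = \frac{2 C}{C} = 2$)
$\frac{F{\left(-120 \right)} + \frac{1}{w{\left(-52,219 \right)} - 5253}}{o{\left(-38 \right)} - 14819} = \frac{\left(-72 - -120\right) + \frac{1}{-160 - 5253}}{2 - 14819} = \frac{\left(-72 + 120\right) + \frac{1}{-5413}}{-14817} = \left(48 - \frac{1}{5413}\right) \left(- \frac{1}{14817}\right) = \frac{259823}{5413} \left(- \frac{1}{14817}\right) = - \frac{259823}{80204421}$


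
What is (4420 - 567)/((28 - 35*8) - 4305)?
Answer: -3853/4557 ≈ -0.84551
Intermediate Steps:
(4420 - 567)/((28 - 35*8) - 4305) = 3853/((28 - 280) - 4305) = 3853/(-252 - 4305) = 3853/(-4557) = 3853*(-1/4557) = -3853/4557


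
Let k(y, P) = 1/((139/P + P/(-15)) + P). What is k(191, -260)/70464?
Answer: -65/1113900784 ≈ -5.8353e-8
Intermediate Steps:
k(y, P) = 1/(139/P + 14*P/15) (k(y, P) = 1/((139/P + P*(-1/15)) + P) = 1/((139/P - P/15) + P) = 1/(139/P + 14*P/15))
k(191, -260)/70464 = (15*(-260)/(2085 + 14*(-260)²))/70464 = (15*(-260)/(2085 + 14*67600))*(1/70464) = (15*(-260)/(2085 + 946400))*(1/70464) = (15*(-260)/948485)*(1/70464) = (15*(-260)*(1/948485))*(1/70464) = -780/189697*1/70464 = -65/1113900784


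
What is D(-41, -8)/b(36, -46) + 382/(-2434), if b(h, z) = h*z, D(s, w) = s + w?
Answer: -256663/2015352 ≈ -0.12735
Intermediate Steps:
D(-41, -8)/b(36, -46) + 382/(-2434) = (-41 - 8)/((36*(-46))) + 382/(-2434) = -49/(-1656) + 382*(-1/2434) = -49*(-1/1656) - 191/1217 = 49/1656 - 191/1217 = -256663/2015352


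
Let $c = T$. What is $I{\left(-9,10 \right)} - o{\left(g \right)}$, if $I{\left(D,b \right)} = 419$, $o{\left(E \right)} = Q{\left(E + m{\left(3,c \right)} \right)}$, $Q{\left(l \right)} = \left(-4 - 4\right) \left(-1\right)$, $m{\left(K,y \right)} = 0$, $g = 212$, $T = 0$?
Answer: $411$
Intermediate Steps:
$c = 0$
$Q{\left(l \right)} = 8$ ($Q{\left(l \right)} = \left(-8\right) \left(-1\right) = 8$)
$o{\left(E \right)} = 8$
$I{\left(-9,10 \right)} - o{\left(g \right)} = 419 - 8 = 411$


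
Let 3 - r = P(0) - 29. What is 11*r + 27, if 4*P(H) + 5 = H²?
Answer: 1571/4 ≈ 392.75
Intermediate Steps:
P(H) = -5/4 + H²/4
r = 133/4 (r = 3 - ((-5/4 + (¼)*0²) - 29) = 3 - ((-5/4 + (¼)*0) - 29) = 3 - ((-5/4 + 0) - 29) = 3 - (-5/4 - 29) = 3 - 1*(-121/4) = 3 + 121/4 = 133/4 ≈ 33.250)
11*r + 27 = 11*(133/4) + 27 = 1463/4 + 27 = 1571/4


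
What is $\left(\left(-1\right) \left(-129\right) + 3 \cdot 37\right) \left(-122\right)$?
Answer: $-29280$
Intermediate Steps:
$\left(\left(-1\right) \left(-129\right) + 3 \cdot 37\right) \left(-122\right) = \left(129 + 111\right) \left(-122\right) = 240 \left(-122\right) = -29280$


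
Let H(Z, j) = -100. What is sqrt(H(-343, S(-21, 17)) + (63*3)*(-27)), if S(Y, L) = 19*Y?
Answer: 11*I*sqrt(43) ≈ 72.132*I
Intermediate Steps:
sqrt(H(-343, S(-21, 17)) + (63*3)*(-27)) = sqrt(-100 + (63*3)*(-27)) = sqrt(-100 + 189*(-27)) = sqrt(-100 - 5103) = sqrt(-5203) = 11*I*sqrt(43)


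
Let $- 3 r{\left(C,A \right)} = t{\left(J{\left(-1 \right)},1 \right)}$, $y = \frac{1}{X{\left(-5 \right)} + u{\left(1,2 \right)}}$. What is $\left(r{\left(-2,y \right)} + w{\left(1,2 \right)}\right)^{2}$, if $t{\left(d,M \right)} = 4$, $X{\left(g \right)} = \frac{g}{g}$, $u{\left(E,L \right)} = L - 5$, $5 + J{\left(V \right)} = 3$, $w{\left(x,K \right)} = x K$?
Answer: $\frac{4}{9} \approx 0.44444$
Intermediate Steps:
$w{\left(x,K \right)} = K x$
$J{\left(V \right)} = -2$ ($J{\left(V \right)} = -5 + 3 = -2$)
$u{\left(E,L \right)} = -5 + L$ ($u{\left(E,L \right)} = L - 5 = -5 + L$)
$X{\left(g \right)} = 1$
$y = - \frac{1}{2}$ ($y = \frac{1}{1 + \left(-5 + 2\right)} = \frac{1}{1 - 3} = \frac{1}{-2} = - \frac{1}{2} \approx -0.5$)
$r{\left(C,A \right)} = - \frac{4}{3}$ ($r{\left(C,A \right)} = \left(- \frac{1}{3}\right) 4 = - \frac{4}{3}$)
$\left(r{\left(-2,y \right)} + w{\left(1,2 \right)}\right)^{2} = \left(- \frac{4}{3} + 2 \cdot 1\right)^{2} = \left(- \frac{4}{3} + 2\right)^{2} = \left(\frac{2}{3}\right)^{2} = \frac{4}{9}$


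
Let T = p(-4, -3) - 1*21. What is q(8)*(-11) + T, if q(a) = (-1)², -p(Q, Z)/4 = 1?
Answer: -36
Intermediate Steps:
p(Q, Z) = -4 (p(Q, Z) = -4*1 = -4)
T = -25 (T = -4 - 1*21 = -4 - 21 = -25)
q(a) = 1
q(8)*(-11) + T = 1*(-11) - 25 = -11 - 25 = -36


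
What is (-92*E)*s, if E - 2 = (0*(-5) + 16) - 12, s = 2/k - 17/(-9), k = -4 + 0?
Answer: -2300/3 ≈ -766.67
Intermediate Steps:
k = -4
s = 25/18 (s = 2/(-4) - 17/(-9) = 2*(-¼) - 17*(-⅑) = -½ + 17/9 = 25/18 ≈ 1.3889)
E = 6 (E = 2 + ((0*(-5) + 16) - 12) = 2 + ((0 + 16) - 12) = 2 + (16 - 12) = 2 + 4 = 6)
(-92*E)*s = -92*6*(25/18) = -552*25/18 = -2300/3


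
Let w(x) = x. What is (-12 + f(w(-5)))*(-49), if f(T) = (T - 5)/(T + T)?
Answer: 539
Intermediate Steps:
f(T) = (-5 + T)/(2*T) (f(T) = (-5 + T)/((2*T)) = (-5 + T)*(1/(2*T)) = (-5 + T)/(2*T))
(-12 + f(w(-5)))*(-49) = (-12 + (1/2)*(-5 - 5)/(-5))*(-49) = (-12 + (1/2)*(-1/5)*(-10))*(-49) = (-12 + 1)*(-49) = -11*(-49) = 539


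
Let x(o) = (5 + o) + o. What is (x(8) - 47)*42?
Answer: -1092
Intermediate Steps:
x(o) = 5 + 2*o
(x(8) - 47)*42 = ((5 + 2*8) - 47)*42 = ((5 + 16) - 47)*42 = (21 - 47)*42 = -26*42 = -1092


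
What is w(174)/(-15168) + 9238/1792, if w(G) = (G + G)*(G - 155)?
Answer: 334045/70784 ≈ 4.7192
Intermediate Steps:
w(G) = 2*G*(-155 + G) (w(G) = (2*G)*(-155 + G) = 2*G*(-155 + G))
w(174)/(-15168) + 9238/1792 = (2*174*(-155 + 174))/(-15168) + 9238/1792 = (2*174*19)*(-1/15168) + 9238*(1/1792) = 6612*(-1/15168) + 4619/896 = -551/1264 + 4619/896 = 334045/70784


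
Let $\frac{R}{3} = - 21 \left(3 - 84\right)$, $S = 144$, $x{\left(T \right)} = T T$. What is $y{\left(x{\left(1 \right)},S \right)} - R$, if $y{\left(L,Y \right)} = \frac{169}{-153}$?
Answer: $- \frac{780928}{153} \approx -5104.1$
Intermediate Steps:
$x{\left(T \right)} = T^{2}$
$y{\left(L,Y \right)} = - \frac{169}{153}$ ($y{\left(L,Y \right)} = 169 \left(- \frac{1}{153}\right) = - \frac{169}{153}$)
$R = 5103$ ($R = 3 \left(- 21 \left(3 - 84\right)\right) = 3 \left(\left(-21\right) \left(-81\right)\right) = 3 \cdot 1701 = 5103$)
$y{\left(x{\left(1 \right)},S \right)} - R = - \frac{169}{153} - 5103 = - \frac{780928}{153}$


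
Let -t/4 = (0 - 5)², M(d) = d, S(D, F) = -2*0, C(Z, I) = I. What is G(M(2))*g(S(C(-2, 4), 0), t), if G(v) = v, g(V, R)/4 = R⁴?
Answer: 800000000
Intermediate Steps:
S(D, F) = 0
t = -100 (t = -4*(0 - 5)² = -4*(-5)² = -4*25 = -100)
g(V, R) = 4*R⁴
G(M(2))*g(S(C(-2, 4), 0), t) = 2*(4*(-100)⁴) = 2*(4*100000000) = 2*400000000 = 800000000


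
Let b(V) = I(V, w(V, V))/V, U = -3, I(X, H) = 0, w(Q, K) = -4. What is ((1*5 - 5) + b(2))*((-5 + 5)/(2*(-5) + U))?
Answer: 0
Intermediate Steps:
b(V) = 0 (b(V) = 0/V = 0)
((1*5 - 5) + b(2))*((-5 + 5)/(2*(-5) + U)) = ((1*5 - 5) + 0)*((-5 + 5)/(2*(-5) - 3)) = ((5 - 5) + 0)*(0/(-10 - 3)) = (0 + 0)*(0/(-13)) = 0*(0*(-1/13)) = 0*0 = 0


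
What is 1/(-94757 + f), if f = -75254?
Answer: -1/170011 ≈ -5.8820e-6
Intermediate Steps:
1/(-94757 + f) = 1/(-94757 - 75254) = 1/(-170011) = -1/170011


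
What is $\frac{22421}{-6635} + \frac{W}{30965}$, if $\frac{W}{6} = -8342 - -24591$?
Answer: $- \frac{1895743}{8218111} \approx -0.23068$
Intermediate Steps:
$W = 97494$ ($W = 6 \left(-8342 - -24591\right) = 6 \left(-8342 + 24591\right) = 6 \cdot 16249 = 97494$)
$\frac{22421}{-6635} + \frac{W}{30965} = \frac{22421}{-6635} + \frac{97494}{30965} = 22421 \left(- \frac{1}{6635}\right) + 97494 \cdot \frac{1}{30965} = - \frac{22421}{6635} + \frac{97494}{30965} = - \frac{1895743}{8218111}$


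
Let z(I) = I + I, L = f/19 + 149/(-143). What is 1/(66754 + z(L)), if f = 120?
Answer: 2717/181399276 ≈ 1.4978e-5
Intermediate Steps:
L = 14329/2717 (L = 120/19 + 149/(-143) = 120*(1/19) + 149*(-1/143) = 120/19 - 149/143 = 14329/2717 ≈ 5.2738)
z(I) = 2*I
1/(66754 + z(L)) = 1/(66754 + 2*(14329/2717)) = 1/(66754 + 28658/2717) = 1/(181399276/2717) = 2717/181399276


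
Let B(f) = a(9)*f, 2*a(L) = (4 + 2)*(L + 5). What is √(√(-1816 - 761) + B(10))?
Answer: √(420 + I*√2577) ≈ 20.531 + 1.2363*I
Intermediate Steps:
a(L) = 15 + 3*L (a(L) = ((4 + 2)*(L + 5))/2 = (6*(5 + L))/2 = (30 + 6*L)/2 = 15 + 3*L)
B(f) = 42*f (B(f) = (15 + 3*9)*f = (15 + 27)*f = 42*f)
√(√(-1816 - 761) + B(10)) = √(√(-1816 - 761) + 42*10) = √(√(-2577) + 420) = √(I*√2577 + 420) = √(420 + I*√2577)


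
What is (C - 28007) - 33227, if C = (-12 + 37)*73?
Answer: -59409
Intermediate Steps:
C = 1825 (C = 25*73 = 1825)
(C - 28007) - 33227 = (1825 - 28007) - 33227 = -26182 - 33227 = -59409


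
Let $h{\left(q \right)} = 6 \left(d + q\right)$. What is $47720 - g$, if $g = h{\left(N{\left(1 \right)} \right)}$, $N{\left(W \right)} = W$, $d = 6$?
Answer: $47678$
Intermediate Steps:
$h{\left(q \right)} = 36 + 6 q$ ($h{\left(q \right)} = 6 \left(6 + q\right) = 36 + 6 q$)
$g = 42$ ($g = 36 + 6 \cdot 1 = 36 + 6 = 42$)
$47720 - g = 47720 - 42 = 47678$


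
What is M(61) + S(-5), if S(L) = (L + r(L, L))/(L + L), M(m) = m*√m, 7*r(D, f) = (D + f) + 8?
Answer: 37/70 + 61*√61 ≈ 476.95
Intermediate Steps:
r(D, f) = 8/7 + D/7 + f/7 (r(D, f) = ((D + f) + 8)/7 = (8 + D + f)/7 = 8/7 + D/7 + f/7)
M(m) = m^(3/2)
S(L) = (8/7 + 9*L/7)/(2*L) (S(L) = (L + (8/7 + L/7 + L/7))/(L + L) = (L + (8/7 + 2*L/7))/((2*L)) = (8/7 + 9*L/7)*(1/(2*L)) = (8/7 + 9*L/7)/(2*L))
M(61) + S(-5) = 61^(3/2) + (1/14)*(8 + 9*(-5))/(-5) = 61*√61 + (1/14)*(-⅕)*(8 - 45) = 61*√61 + (1/14)*(-⅕)*(-37) = 61*√61 + 37/70 = 37/70 + 61*√61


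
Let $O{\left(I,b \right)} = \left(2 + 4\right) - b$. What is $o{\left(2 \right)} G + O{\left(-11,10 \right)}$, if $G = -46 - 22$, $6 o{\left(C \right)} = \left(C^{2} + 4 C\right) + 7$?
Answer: $- \frac{658}{3} \approx -219.33$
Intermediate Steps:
$o{\left(C \right)} = \frac{7}{6} + \frac{C^{2}}{6} + \frac{2 C}{3}$ ($o{\left(C \right)} = \frac{\left(C^{2} + 4 C\right) + 7}{6} = \frac{7 + C^{2} + 4 C}{6} = \frac{7}{6} + \frac{C^{2}}{6} + \frac{2 C}{3}$)
$O{\left(I,b \right)} = 6 - b$
$G = -68$ ($G = -46 - 22 = -68$)
$o{\left(2 \right)} G + O{\left(-11,10 \right)} = \left(\frac{7}{6} + \frac{2^{2}}{6} + \frac{2}{3} \cdot 2\right) \left(-68\right) + \left(6 - 10\right) = \left(\frac{7}{6} + \frac{1}{6} \cdot 4 + \frac{4}{3}\right) \left(-68\right) + \left(6 - 10\right) = \left(\frac{7}{6} + \frac{2}{3} + \frac{4}{3}\right) \left(-68\right) - 4 = \frac{19}{6} \left(-68\right) - 4 = - \frac{646}{3} - 4 = - \frac{658}{3}$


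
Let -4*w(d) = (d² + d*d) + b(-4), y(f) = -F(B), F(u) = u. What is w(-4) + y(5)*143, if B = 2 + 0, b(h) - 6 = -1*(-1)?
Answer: -1183/4 ≈ -295.75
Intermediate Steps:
b(h) = 7 (b(h) = 6 - 1*(-1) = 6 + 1 = 7)
B = 2
y(f) = -2 (y(f) = -1*2 = -2)
w(d) = -7/4 - d²/2 (w(d) = -((d² + d*d) + 7)/4 = -((d² + d²) + 7)/4 = -(2*d² + 7)/4 = -(7 + 2*d²)/4 = -7/4 - d²/2)
w(-4) + y(5)*143 = (-7/4 - ½*(-4)²) - 2*143 = (-7/4 - ½*16) - 286 = (-7/4 - 8) - 286 = -39/4 - 286 = -1183/4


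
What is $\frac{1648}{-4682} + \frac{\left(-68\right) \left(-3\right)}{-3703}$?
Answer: $- \frac{3528836}{8668723} \approx -0.40708$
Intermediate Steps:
$\frac{1648}{-4682} + \frac{\left(-68\right) \left(-3\right)}{-3703} = 1648 \left(- \frac{1}{4682}\right) + 204 \left(- \frac{1}{3703}\right) = - \frac{824}{2341} - \frac{204}{3703} = - \frac{3528836}{8668723}$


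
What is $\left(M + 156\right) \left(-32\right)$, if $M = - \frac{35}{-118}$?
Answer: $- \frac{295088}{59} \approx -5001.5$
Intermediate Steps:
$M = \frac{35}{118}$ ($M = \left(-35\right) \left(- \frac{1}{118}\right) = \frac{35}{118} \approx 0.29661$)
$\left(M + 156\right) \left(-32\right) = \left(\frac{35}{118} + 156\right) \left(-32\right) = \frac{18443}{118} \left(-32\right) = - \frac{295088}{59}$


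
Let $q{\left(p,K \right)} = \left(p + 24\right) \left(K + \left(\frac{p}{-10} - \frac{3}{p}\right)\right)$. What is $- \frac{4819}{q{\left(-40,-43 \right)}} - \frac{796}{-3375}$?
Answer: $- \frac{8760209}{1167750} \approx -7.5018$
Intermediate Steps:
$q{\left(p,K \right)} = \left(24 + p\right) \left(K - \frac{3}{p} - \frac{p}{10}\right)$ ($q{\left(p,K \right)} = \left(24 + p\right) \left(K + \left(p \left(- \frac{1}{10}\right) - \frac{3}{p}\right)\right) = \left(24 + p\right) \left(K - \left(\frac{3}{p} + \frac{p}{10}\right)\right) = \left(24 + p\right) \left(K - \frac{3}{p} - \frac{p}{10}\right)$)
$- \frac{4819}{q{\left(-40,-43 \right)}} - \frac{796}{-3375} = - \frac{4819}{-3 - \frac{72}{-40} + 24 \left(-43\right) - -96 - \frac{\left(-40\right)^{2}}{10} - -1720} - \frac{796}{-3375} = - \frac{4819}{-3 - - \frac{9}{5} - 1032 + 96 - 160 + 1720} - - \frac{796}{3375} = - \frac{4819}{-3 + \frac{9}{5} - 1032 + 96 - 160 + 1720} + \frac{796}{3375} = - \frac{4819}{\frac{3114}{5}} + \frac{796}{3375} = \left(-4819\right) \frac{5}{3114} + \frac{796}{3375} = - \frac{24095}{3114} + \frac{796}{3375} = - \frac{8760209}{1167750}$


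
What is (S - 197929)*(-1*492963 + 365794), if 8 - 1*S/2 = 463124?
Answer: 142958430209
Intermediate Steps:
S = -926232 (S = 16 - 2*463124 = 16 - 926248 = -926232)
(S - 197929)*(-1*492963 + 365794) = (-926232 - 197929)*(-1*492963 + 365794) = -1124161*(-492963 + 365794) = -1124161*(-127169) = 142958430209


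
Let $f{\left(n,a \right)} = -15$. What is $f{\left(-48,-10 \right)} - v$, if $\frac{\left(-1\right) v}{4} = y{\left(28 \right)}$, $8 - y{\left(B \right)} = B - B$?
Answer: $17$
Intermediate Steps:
$y{\left(B \right)} = 8$ ($y{\left(B \right)} = 8 - \left(B - B\right) = 8 - 0 = 8 + 0 = 8$)
$v = -32$ ($v = \left(-4\right) 8 = -32$)
$f{\left(-48,-10 \right)} - v = -15 - -32 = -15 + 32 = 17$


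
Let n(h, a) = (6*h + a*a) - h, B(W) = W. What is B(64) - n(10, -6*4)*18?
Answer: -11204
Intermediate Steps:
n(h, a) = a**2 + 5*h (n(h, a) = (6*h + a**2) - h = (a**2 + 6*h) - h = a**2 + 5*h)
B(64) - n(10, -6*4)*18 = 64 - ((-6*4)**2 + 5*10)*18 = 64 - ((-24)**2 + 50)*18 = 64 - (576 + 50)*18 = 64 - 626*18 = 64 - 1*11268 = 64 - 11268 = -11204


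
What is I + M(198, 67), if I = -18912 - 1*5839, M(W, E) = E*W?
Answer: -11485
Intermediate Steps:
I = -24751 (I = -18912 - 5839 = -24751)
I + M(198, 67) = -24751 + 67*198 = -24751 + 13266 = -11485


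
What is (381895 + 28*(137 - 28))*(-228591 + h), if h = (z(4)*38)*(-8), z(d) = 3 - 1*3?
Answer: -87995419677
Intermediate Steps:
z(d) = 0 (z(d) = 3 - 3 = 0)
h = 0 (h = (0*38)*(-8) = 0*(-8) = 0)
(381895 + 28*(137 - 28))*(-228591 + h) = (381895 + 28*(137 - 28))*(-228591 + 0) = (381895 + 28*109)*(-228591) = (381895 + 3052)*(-228591) = 384947*(-228591) = -87995419677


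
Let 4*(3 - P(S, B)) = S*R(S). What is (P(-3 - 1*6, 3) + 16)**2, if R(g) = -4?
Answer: 100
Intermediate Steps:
P(S, B) = 3 + S (P(S, B) = 3 - S*(-4)/4 = 3 - (-1)*S = 3 + S)
(P(-3 - 1*6, 3) + 16)**2 = ((3 + (-3 - 1*6)) + 16)**2 = ((3 + (-3 - 6)) + 16)**2 = ((3 - 9) + 16)**2 = (-6 + 16)**2 = 10**2 = 100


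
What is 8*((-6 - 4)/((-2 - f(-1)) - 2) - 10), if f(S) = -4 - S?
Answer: 0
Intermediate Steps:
8*((-6 - 4)/((-2 - f(-1)) - 2) - 10) = 8*((-6 - 4)/((-2 - (-4 - 1*(-1))) - 2) - 10) = 8*(-10/((-2 - (-4 + 1)) - 2) - 10) = 8*(-10/((-2 - 1*(-3)) - 2) - 10) = 8*(-10/((-2 + 3) - 2) - 10) = 8*(-10/(1 - 2) - 10) = 8*(-10/(-1) - 10) = 8*(-10*(-1) - 10) = 8*(10 - 10) = 8*0 = 0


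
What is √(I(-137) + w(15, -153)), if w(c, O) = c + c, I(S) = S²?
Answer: √18799 ≈ 137.11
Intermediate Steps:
w(c, O) = 2*c
√(I(-137) + w(15, -153)) = √((-137)² + 2*15) = √(18769 + 30) = √18799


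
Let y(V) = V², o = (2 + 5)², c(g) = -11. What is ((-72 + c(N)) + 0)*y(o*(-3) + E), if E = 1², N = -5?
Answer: -1769228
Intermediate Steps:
E = 1
o = 49 (o = 7² = 49)
((-72 + c(N)) + 0)*y(o*(-3) + E) = ((-72 - 11) + 0)*(49*(-3) + 1)² = (-83 + 0)*(-147 + 1)² = -83*(-146)² = -83*21316 = -1769228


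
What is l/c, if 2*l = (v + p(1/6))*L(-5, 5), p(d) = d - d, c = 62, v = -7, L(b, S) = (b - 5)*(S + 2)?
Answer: 245/62 ≈ 3.9516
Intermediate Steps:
L(b, S) = (-5 + b)*(2 + S)
p(d) = 0
l = 245 (l = ((-7 + 0)*(-10 - 5*5 + 2*(-5) + 5*(-5)))/2 = (-7*(-10 - 25 - 10 - 25))/2 = (-7*(-70))/2 = (½)*490 = 245)
l/c = 245/62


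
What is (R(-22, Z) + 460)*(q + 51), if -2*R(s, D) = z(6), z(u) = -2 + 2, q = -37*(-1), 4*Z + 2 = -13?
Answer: 40480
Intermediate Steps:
Z = -15/4 (Z = -½ + (¼)*(-13) = -½ - 13/4 = -15/4 ≈ -3.7500)
q = 37
z(u) = 0
R(s, D) = 0 (R(s, D) = -½*0 = 0)
(R(-22, Z) + 460)*(q + 51) = (0 + 460)*(37 + 51) = 460*88 = 40480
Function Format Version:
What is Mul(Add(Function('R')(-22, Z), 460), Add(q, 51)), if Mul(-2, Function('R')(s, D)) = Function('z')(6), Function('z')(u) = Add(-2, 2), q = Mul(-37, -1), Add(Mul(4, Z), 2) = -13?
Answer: 40480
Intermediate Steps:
Z = Rational(-15, 4) (Z = Add(Rational(-1, 2), Mul(Rational(1, 4), -13)) = Add(Rational(-1, 2), Rational(-13, 4)) = Rational(-15, 4) ≈ -3.7500)
q = 37
Function('z')(u) = 0
Function('R')(s, D) = 0 (Function('R')(s, D) = Mul(Rational(-1, 2), 0) = 0)
Mul(Add(Function('R')(-22, Z), 460), Add(q, 51)) = Mul(Add(0, 460), Add(37, 51)) = Mul(460, 88) = 40480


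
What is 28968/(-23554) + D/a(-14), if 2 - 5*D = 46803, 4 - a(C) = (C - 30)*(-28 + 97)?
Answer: -771332177/179010400 ≈ -4.3089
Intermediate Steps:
a(C) = 2074 - 69*C (a(C) = 4 - (C - 30)*(-28 + 97) = 4 - (-30 + C)*69 = 4 - (-2070 + 69*C) = 4 + (2070 - 69*C) = 2074 - 69*C)
D = -46801/5 (D = ⅖ - ⅕*46803 = ⅖ - 46803/5 = -46801/5 ≈ -9360.2)
28968/(-23554) + D/a(-14) = 28968/(-23554) - 46801/(5*(2074 - 69*(-14))) = 28968*(-1/23554) - 46801/(5*(2074 + 966)) = -14484/11777 - 46801/5/3040 = -14484/11777 - 46801/5*1/3040 = -14484/11777 - 46801/15200 = -771332177/179010400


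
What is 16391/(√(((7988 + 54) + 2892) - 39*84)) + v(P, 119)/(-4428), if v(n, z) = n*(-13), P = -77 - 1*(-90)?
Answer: 169/4428 + 16391*√7658/7658 ≈ 187.34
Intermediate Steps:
P = 13 (P = -77 + 90 = 13)
v(n, z) = -13*n
16391/(√(((7988 + 54) + 2892) - 39*84)) + v(P, 119)/(-4428) = 16391/(√(((7988 + 54) + 2892) - 39*84)) - 13*13/(-4428) = 16391/(√((8042 + 2892) - 3276)) - 169*(-1/4428) = 16391/(√(10934 - 3276)) + 169/4428 = 16391/(√7658) + 169/4428 = 16391*(√7658/7658) + 169/4428 = 16391*√7658/7658 + 169/4428 = 169/4428 + 16391*√7658/7658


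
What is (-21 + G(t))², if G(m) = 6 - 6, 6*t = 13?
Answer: 441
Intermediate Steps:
t = 13/6 (t = (⅙)*13 = 13/6 ≈ 2.1667)
G(m) = 0
(-21 + G(t))² = (-21 + 0)² = (-21)² = 441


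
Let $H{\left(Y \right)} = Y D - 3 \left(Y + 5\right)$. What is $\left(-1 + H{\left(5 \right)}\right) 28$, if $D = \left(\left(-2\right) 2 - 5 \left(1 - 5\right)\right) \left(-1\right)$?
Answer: $-3108$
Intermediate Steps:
$D = -16$ ($D = \left(-4 - -20\right) \left(-1\right) = \left(-4 + 20\right) \left(-1\right) = 16 \left(-1\right) = -16$)
$H{\left(Y \right)} = -15 - 19 Y$ ($H{\left(Y \right)} = Y \left(-16\right) - 3 \left(Y + 5\right) = - 16 Y - 3 \left(5 + Y\right) = - 16 Y - \left(15 + 3 Y\right) = -15 - 19 Y$)
$\left(-1 + H{\left(5 \right)}\right) 28 = \left(-1 - 110\right) 28 = \left(-111\right) 28 = -3108$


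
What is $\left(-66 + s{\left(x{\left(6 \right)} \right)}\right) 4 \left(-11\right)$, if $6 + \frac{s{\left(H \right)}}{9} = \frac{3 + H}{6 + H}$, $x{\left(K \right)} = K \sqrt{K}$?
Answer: $\frac{24222}{5} + \frac{198 \sqrt{6}}{5} \approx 4941.4$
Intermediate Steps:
$x{\left(K \right)} = K^{\frac{3}{2}}$
$s{\left(H \right)} = -54 + \frac{9 \left(3 + H\right)}{6 + H}$ ($s{\left(H \right)} = -54 + 9 \frac{3 + H}{6 + H} = -54 + \frac{9 \left(3 + H\right)}{6 + H}$)
$\left(-66 + s{\left(x{\left(6 \right)} \right)}\right) 4 \left(-11\right) = \left(-66 + \frac{9 \left(-33 - 5 \cdot 6^{\frac{3}{2}}\right)}{6 + 6^{\frac{3}{2}}}\right) 4 \left(-11\right) = \left(-66 + \frac{9 \left(-33 - 5 \cdot 6 \sqrt{6}\right)}{6 + 6 \sqrt{6}}\right) \left(-44\right) = \left(-66 + \frac{9 \left(-33 - 30 \sqrt{6}\right)}{6 + 6 \sqrt{6}}\right) \left(-44\right) = 2904 - \frac{396 \left(-33 - 30 \sqrt{6}\right)}{6 + 6 \sqrt{6}}$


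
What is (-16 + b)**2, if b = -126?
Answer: 20164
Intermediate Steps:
(-16 + b)**2 = (-16 - 126)**2 = (-142)**2 = 20164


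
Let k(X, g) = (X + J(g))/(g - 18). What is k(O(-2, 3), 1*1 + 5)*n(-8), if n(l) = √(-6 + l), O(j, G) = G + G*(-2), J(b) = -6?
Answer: 3*I*√14/4 ≈ 2.8062*I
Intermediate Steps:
O(j, G) = -G (O(j, G) = G - 2*G = -G)
k(X, g) = (-6 + X)/(-18 + g) (k(X, g) = (X - 6)/(g - 18) = (-6 + X)/(-18 + g))
k(O(-2, 3), 1*1 + 5)*n(-8) = ((-6 - 1*3)/(-18 + (1*1 + 5)))*√(-6 - 8) = ((-6 - 3)/(-18 + (1 + 5)))*√(-14) = (-9/(-18 + 6))*(I*√14) = (-9/(-12))*(I*√14) = (-1/12*(-9))*(I*√14) = 3*(I*√14)/4 = 3*I*√14/4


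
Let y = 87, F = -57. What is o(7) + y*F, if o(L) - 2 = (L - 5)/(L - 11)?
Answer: -9915/2 ≈ -4957.5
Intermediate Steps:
o(L) = 2 + (-5 + L)/(-11 + L) (o(L) = 2 + (L - 5)/(L - 11) = 2 + (-5 + L)/(-11 + L))
o(7) + y*F = 3*(-9 + 7)/(-11 + 7) + 87*(-57) = 3*(-2)/(-4) - 4959 = 3*(-¼)*(-2) - 4959 = 3/2 - 4959 = -9915/2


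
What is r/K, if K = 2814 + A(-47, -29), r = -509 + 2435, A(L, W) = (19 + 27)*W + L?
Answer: 1926/1433 ≈ 1.3440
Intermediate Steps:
A(L, W) = L + 46*W (A(L, W) = 46*W + L = L + 46*W)
r = 1926
K = 1433 (K = 2814 + (-47 + 46*(-29)) = 2814 + (-47 - 1334) = 2814 - 1381 = 1433)
r/K = 1926/1433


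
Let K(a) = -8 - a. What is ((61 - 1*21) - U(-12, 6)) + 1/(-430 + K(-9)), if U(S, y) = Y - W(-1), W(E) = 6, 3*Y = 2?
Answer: 19447/429 ≈ 45.331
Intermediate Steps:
Y = ⅔ (Y = (⅓)*2 = ⅔ ≈ 0.66667)
U(S, y) = -16/3 (U(S, y) = ⅔ - 1*6 = ⅔ - 6 = -16/3)
((61 - 1*21) - U(-12, 6)) + 1/(-430 + K(-9)) = ((61 - 1*21) - 1*(-16/3)) + 1/(-430 + (-8 - 1*(-9))) = ((61 - 21) + 16/3) + 1/(-430 + (-8 + 9)) = (40 + 16/3) + 1/(-430 + 1) = 136/3 + 1/(-429) = 136/3 - 1/429 = 19447/429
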